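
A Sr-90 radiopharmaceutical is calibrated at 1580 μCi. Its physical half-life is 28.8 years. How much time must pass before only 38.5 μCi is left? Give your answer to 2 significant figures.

150 years

Fraction remaining = 38.5/1580 ≈ 0.024367.
n = log₂(1580/38.5) = ln(41.039)/ln 2 ≈ 5.3589 half-lives.
t = n × t½ = 5.3589 × 28.8 ≈ 154.34 years.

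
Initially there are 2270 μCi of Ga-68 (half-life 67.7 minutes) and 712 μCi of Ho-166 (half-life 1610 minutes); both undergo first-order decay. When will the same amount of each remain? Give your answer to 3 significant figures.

Set 2270·(1/2)^(t/67.7) = 712·(1/2)^(t/1610).
Taking log₂: log₂(2270/712) = t·(1/67.7 − 1/1610).
log₂(3.1882) = 1.6727; 1/67.7 − 1/1610 = 0.01415.
t = 1.6727 / 0.01415 ≈ 118.22 minutes.

118 minutes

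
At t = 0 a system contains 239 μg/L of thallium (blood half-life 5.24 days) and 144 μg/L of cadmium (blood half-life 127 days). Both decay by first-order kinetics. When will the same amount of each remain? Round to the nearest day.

Set 239·(1/2)^(t/5.24) = 144·(1/2)^(t/127).
Taking log₂: log₂(239/144) = t·(1/5.24 − 1/127).
log₂(1.6597) = 0.73094; 1/5.24 − 1/127 = 0.18297.
t = 0.73094 / 0.18297 ≈ 3.995 days.

4 days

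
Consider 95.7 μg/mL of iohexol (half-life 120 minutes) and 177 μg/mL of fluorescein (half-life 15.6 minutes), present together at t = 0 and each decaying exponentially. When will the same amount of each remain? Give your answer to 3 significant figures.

15.9 minutes

Set 95.7·(1/2)^(t/120) = 177·(1/2)^(t/15.6).
Taking log₂: log₂(95.7/177) = t·(1/120 − 1/15.6).
log₂(0.54068) = -0.88716; 1/120 − 1/15.6 = -0.055769.
t = -0.88716 / -0.055769 ≈ 15.908 minutes.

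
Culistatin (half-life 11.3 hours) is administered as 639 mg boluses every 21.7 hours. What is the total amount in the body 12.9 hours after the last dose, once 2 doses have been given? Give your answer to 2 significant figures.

370 mg

The 2 doses were given 34.6, 12.9 hours ago.
Total = 639·(1/2)^(34.6/11.3) + 639·(1/2)^(12.9/11.3)
      = 76.518 + 289.63 ≈ 366.15 mg.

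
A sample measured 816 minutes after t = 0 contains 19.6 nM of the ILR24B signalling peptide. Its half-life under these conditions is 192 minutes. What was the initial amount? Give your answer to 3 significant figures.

Number of half-lives elapsed: n = 816/192 ≈ 4.25.
A₀ = A × 2^n = 19.6 × 2^4.25 = 19.6 × 19.027 ≈ 372.94 nM.

373 nM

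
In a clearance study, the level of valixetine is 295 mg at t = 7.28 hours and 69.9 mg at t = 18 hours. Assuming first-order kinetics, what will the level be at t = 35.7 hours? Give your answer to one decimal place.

Over Δt = 18 − 7.28 = 10.72 hours, the level fell by a factor of 295/69.9 ≈ 4.2203.
n = log₂(4.2203) ≈ 2.0774 half-lives, so t½ = 10.72/2.0774 ≈ 5.1604 hours.
From t = 18 to t = 35.7: 69.9 × (1/2)^((35.7−18)/5.1604) ≈ 6.4857 mg.

6.5 mg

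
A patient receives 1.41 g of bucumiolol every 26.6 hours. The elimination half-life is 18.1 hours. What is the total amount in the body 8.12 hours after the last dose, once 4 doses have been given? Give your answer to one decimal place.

The 4 doses were given 87.92, 61.32, 34.72, 8.12 hours ago.
Total = 1.41·(1/2)^(87.92/18.1) + 1.41·(1/2)^(61.32/18.1) + 1.41·(1/2)^(34.72/18.1) + 1.41·(1/2)^(8.12/18.1)
      = 0.048638 + 0.1347 + 0.37306 + 1.0332 ≈ 1.5896 g.

1.6 g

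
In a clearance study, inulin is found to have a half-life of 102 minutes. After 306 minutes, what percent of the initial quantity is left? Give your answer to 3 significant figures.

12.5%

n = 306/102 ≈ 3 half-lives.
Fraction remaining = (1/2)^3 ≈ 0.125, i.e. 12.5%.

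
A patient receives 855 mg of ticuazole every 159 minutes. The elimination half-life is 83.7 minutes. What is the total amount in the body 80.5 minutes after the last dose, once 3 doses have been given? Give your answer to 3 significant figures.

588 mg

The 3 doses were given 398.5, 239.5, 80.5 minutes ago.
Total = 855·(1/2)^(398.5/83.7) + 855·(1/2)^(239.5/83.7) + 855·(1/2)^(80.5/83.7)
      = 31.532 + 117.65 + 438.98 ≈ 588.16 mg.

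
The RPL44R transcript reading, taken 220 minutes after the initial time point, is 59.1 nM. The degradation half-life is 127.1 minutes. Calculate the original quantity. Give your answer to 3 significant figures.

196 nM

Number of half-lives elapsed: n = 220/127.1 ≈ 1.7309.
A₀ = A × 2^n = 59.1 × 2^1.7309 = 59.1 × 3.3194 ≈ 196.18 nM.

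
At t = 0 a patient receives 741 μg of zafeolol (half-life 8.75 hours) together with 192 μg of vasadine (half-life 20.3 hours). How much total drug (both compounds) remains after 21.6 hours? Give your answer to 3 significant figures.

226 μg

zafeolol: 741 × (1/2)^(21.6/8.75) = 741 × (1/2)^2.4686 ≈ 133.88 μg.
vasadine: 192 × (1/2)^(21.6/20.3) = 192 × (1/2)^1.064 ≈ 91.832 μg.
Total = 133.88 + 91.832 ≈ 225.71 μg.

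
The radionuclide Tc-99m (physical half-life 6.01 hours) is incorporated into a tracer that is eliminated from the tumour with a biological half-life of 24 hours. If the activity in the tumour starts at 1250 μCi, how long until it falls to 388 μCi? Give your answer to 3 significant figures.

1/t_eff = 1/t_phys + 1/t_biol = 1/6.01 + 1/24 = 0.20806 per hour.
t_eff = 6.01 × 24 / (6.01 + 24) ≈ 4.8064 hours.
n = log₂(1250/388) ≈ 1.6878; t = 1.6878 × 4.8064 ≈ 8.1122 hours.

8.11 hours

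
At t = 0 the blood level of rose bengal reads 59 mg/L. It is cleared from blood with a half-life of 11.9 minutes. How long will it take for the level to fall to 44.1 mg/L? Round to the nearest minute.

Fraction remaining = 44.1/59 ≈ 0.74746.
n = log₂(59/44.1) = ln(1.3379)/ln 2 ≈ 0.41994 half-lives.
t = n × t½ = 0.41994 × 11.9 ≈ 4.9972 minutes.

5 minutes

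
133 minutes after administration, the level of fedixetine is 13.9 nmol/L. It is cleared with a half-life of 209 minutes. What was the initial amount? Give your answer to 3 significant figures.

Number of half-lives elapsed: n = 133/209 ≈ 0.63636.
A₀ = A × 2^n = 13.9 × 2^0.63636 = 13.9 × 1.5544 ≈ 21.606 nmol/L.

21.6 nmol/L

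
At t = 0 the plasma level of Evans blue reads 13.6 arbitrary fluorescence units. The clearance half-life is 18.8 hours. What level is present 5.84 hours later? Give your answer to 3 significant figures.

Number of half-lives: n = 5.84/18.8 ≈ 0.31064.
Remaining = 13.6 × (1/2)^0.31064 = 13.6 × 0.80628 ≈ 10.965 arbitrary fluorescence units.

11.0 arbitrary fluorescence units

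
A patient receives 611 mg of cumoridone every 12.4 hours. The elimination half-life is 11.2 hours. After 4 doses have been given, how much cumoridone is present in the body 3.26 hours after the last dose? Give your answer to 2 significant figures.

The 4 doses were given 40.46, 28.06, 15.66, 3.26 hours ago.
Total = 611·(1/2)^(40.46/11.2) + 611·(1/2)^(28.06/11.2) + 611·(1/2)^(15.66/11.2) + 611·(1/2)^(3.26/11.2)
      = 49.954 + 107.61 + 231.81 + 499.37 ≈ 888.74 mg.

890 mg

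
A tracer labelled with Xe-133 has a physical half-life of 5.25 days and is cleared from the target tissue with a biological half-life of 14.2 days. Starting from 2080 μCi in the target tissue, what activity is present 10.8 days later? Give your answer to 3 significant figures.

295 μCi

1/t_eff = 1/t_phys + 1/t_biol = 1/5.25 + 1/14.2 = 0.2609 per day.
t_eff = 5.25 × 14.2 / (5.25 + 14.2) ≈ 3.8329 days.
Remaining = 2080 × (1/2)^(10.8/3.8329) = 2080 × (1/2)^2.8177 ≈ 295.02 μCi.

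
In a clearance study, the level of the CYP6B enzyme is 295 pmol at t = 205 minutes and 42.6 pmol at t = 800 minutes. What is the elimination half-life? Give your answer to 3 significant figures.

213 minutes

Over Δt = 800 − 205 = 595 minutes, the level fell by a factor of 295/42.6 ≈ 6.9249.
n = log₂(6.9249) ≈ 2.7918 half-lives, so t½ = 595/2.7918 ≈ 213.12 minutes.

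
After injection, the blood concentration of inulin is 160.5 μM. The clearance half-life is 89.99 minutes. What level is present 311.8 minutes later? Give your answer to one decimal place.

14.5 μM

Number of half-lives: n = 311.8/89.99 ≈ 3.4648.
Remaining = 160.5 × (1/2)^3.4648 = 160.5 × 0.09057 ≈ 14.536 μM.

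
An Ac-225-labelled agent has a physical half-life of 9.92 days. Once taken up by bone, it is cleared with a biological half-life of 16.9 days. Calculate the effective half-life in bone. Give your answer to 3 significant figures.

1/t_eff = 1/t_phys + 1/t_biol = 1/9.92 + 1/16.9 = 0.15998 per day.
t_eff = 9.92 × 16.9 / (9.92 + 16.9) ≈ 6.2509 days.

6.25 days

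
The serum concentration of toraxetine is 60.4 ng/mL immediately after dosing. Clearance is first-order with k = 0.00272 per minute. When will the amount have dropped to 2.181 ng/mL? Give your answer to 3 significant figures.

1220 minutes

t½ = ln 2 / k = 0.69315 / 0.00272 ≈ 254.83 minutes.
Fraction remaining = 2.181/60.4 ≈ 0.036109.
n = log₂(60.4/2.181) = ln(27.694)/ln 2 ≈ 4.7915 half-lives.
t = n × t½ = 4.7915 × 254.83 ≈ 1221 minutes.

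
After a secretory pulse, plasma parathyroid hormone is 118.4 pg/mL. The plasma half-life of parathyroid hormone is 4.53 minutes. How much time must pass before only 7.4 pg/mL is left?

7.4/118.4 = 1/16, so 4 half-lives have elapsed.
t = 4 × 4.53 = 18.12 minutes.

18.12 minutes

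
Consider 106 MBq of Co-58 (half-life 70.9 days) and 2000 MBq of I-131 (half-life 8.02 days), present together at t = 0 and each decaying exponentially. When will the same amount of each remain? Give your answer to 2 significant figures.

38 days

Set 106·(1/2)^(t/70.9) = 2000·(1/2)^(t/8.02).
Taking log₂: log₂(106/2000) = t·(1/70.9 − 1/8.02).
log₂(0.053) = -4.2379; 1/70.9 − 1/8.02 = -0.11058.
t = -4.2379 / -0.11058 ≈ 38.323 days.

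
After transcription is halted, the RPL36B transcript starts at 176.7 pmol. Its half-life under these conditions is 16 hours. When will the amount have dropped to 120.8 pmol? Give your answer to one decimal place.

8.8 hours

Fraction remaining = 120.8/176.7 ≈ 0.68364.
n = log₂(176.7/120.8) = ln(1.4627)/ln 2 ≈ 0.54868 half-lives.
t = n × t½ = 0.54868 × 16 ≈ 8.7789 hours.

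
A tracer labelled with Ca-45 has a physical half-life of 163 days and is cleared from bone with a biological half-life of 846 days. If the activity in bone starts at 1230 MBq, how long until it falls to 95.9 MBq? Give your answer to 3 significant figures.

503 days

1/t_eff = 1/t_phys + 1/t_biol = 1/163 + 1/846 = 0.007317 per day.
t_eff = 163 × 846 / (163 + 846) ≈ 136.67 days.
n = log₂(1230/95.9) ≈ 3.681; t = 3.681 × 136.67 ≈ 503.07 days.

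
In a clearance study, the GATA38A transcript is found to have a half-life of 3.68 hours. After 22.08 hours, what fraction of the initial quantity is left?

n = 22.08/3.68 ≈ 6 half-lives.
Fraction remaining = (1/2)^6 ≈ 0.015625.

0.015625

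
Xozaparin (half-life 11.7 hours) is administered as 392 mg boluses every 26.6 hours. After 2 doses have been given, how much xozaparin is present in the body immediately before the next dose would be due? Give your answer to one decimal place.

The 2 doses were given 53.2, 26.6 hours ago.
Total = 392·(1/2)^(53.2/11.7) + 392·(1/2)^(26.6/11.7)
      = 16.769 + 81.076 ≈ 97.845 mg.

97.8 mg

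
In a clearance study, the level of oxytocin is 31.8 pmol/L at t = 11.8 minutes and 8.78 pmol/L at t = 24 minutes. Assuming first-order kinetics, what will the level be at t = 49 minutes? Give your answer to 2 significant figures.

Over Δt = 24 − 11.8 = 12.2 minutes, the level fell by a factor of 31.8/8.78 ≈ 3.6219.
n = log₂(3.6219) ≈ 1.8567 half-lives, so t½ = 12.2/1.8567 ≈ 6.5707 minutes.
From t = 24 to t = 49: 8.78 × (1/2)^((49−24)/6.5707) ≈ 0.62826 pmol/L.

0.63 pmol/L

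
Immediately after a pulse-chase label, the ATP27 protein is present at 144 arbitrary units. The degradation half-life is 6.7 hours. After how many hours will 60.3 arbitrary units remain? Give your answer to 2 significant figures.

8.4 hours

Fraction remaining = 60.3/144 ≈ 0.41875.
n = log₂(144/60.3) = ln(2.3881)/ln 2 ≈ 1.2558 half-lives.
t = n × t½ = 1.2558 × 6.7 ≈ 8.4141 hours.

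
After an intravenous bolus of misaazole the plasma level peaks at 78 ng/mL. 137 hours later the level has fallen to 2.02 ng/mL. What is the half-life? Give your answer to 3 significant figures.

A/A₀ = 2.02/78 ≈ 0.025897.
n = log₂(38.614) ≈ 5.271 half-lives elapsed in 137 hours.
t½ = 137/5.271 ≈ 25.991 hours.

26.0 hours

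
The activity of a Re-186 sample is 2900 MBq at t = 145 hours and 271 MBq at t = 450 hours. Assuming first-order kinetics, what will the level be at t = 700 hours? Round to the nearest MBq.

39 MBq

Over Δt = 450 − 145 = 305 hours, the level fell by a factor of 2900/271 ≈ 10.701.
n = log₂(10.701) ≈ 3.4197 half-lives, so t½ = 305/3.4197 ≈ 89.189 hours.
From t = 450 to t = 700: 271 × (1/2)^((700−450)/89.189) ≈ 38.831 MBq.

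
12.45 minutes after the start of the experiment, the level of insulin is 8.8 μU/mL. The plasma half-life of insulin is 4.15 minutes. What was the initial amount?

70.4 μU/mL

Number of half-lives elapsed: n = 12.45/4.15 ≈ 3.
A₀ = A × 2^n = 8.8 × 2^3 = 8.8 × 8 ≈ 70.4 μU/mL.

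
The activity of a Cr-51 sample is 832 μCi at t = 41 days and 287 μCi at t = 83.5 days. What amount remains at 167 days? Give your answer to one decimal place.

Over Δt = 83.5 − 41 = 42.5 days, the level fell by a factor of 832/287 ≈ 2.899.
n = log₂(2.899) ≈ 1.5355 half-lives, so t½ = 42.5/1.5355 ≈ 27.678 days.
From t = 83.5 to t = 167: 287 × (1/2)^((167−83.5)/27.678) ≈ 35.458 μCi.

35.5 μCi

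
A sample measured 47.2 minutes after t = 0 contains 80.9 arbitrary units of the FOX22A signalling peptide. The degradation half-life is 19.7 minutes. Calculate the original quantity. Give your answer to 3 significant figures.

426 arbitrary units

Number of half-lives elapsed: n = 47.2/19.7 ≈ 2.3959.
A₀ = A × 2^n = 80.9 × 2^2.3959 = 80.9 × 5.2632 ≈ 425.79 arbitrary units.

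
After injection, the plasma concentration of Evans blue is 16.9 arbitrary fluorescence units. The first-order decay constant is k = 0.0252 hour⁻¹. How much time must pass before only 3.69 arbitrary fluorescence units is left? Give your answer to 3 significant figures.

t½ = ln 2 / k = 0.69315 / 0.0252 ≈ 27.506 hours.
Fraction remaining = 3.69/16.9 ≈ 0.21834.
n = log₂(16.9/3.69) = ln(4.5799)/ln 2 ≈ 2.1953 half-lives.
t = n × t½ = 2.1953 × 27.506 ≈ 60.384 hours.

60.4 hours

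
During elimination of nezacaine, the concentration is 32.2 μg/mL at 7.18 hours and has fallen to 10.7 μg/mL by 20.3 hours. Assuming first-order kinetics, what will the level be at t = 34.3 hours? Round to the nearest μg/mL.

Over Δt = 20.3 − 7.18 = 13.12 hours, the level fell by a factor of 32.2/10.7 ≈ 3.0093.
n = log₂(3.0093) ≈ 1.5894 half-lives, so t½ = 13.12/1.5894 ≈ 8.2544 hours.
From t = 20.3 to t = 34.3: 10.7 × (1/2)^((34.3−20.3)/8.2544) ≈ 3.3023 μg/mL.

3 μg/mL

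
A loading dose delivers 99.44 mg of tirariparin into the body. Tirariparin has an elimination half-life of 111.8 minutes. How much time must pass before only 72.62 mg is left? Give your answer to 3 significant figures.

50.7 minutes

Fraction remaining = 72.62/99.44 ≈ 0.73029.
n = log₂(99.44/72.62) = ln(1.3693)/ln 2 ≈ 0.45346 half-lives.
t = n × t½ = 0.45346 × 111.8 ≈ 50.697 minutes.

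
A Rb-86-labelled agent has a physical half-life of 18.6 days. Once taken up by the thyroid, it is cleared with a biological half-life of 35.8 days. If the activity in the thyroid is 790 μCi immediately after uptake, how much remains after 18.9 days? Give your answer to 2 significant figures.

1/t_eff = 1/t_phys + 1/t_biol = 1/18.6 + 1/35.8 = 0.081696 per day.
t_eff = 18.6 × 35.8 / (18.6 + 35.8) ≈ 12.24 days.
Remaining = 790 × (1/2)^(18.9/12.24) = 790 × (1/2)^1.5441 ≈ 270.91 μCi.

270 μCi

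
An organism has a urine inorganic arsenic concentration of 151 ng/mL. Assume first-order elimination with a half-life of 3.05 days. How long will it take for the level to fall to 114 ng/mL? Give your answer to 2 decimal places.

1.24 days

Fraction remaining = 114/151 ≈ 0.75497.
n = log₂(151/114) = ln(1.3246)/ln 2 ≈ 0.40551 half-lives.
t = n × t½ = 0.40551 × 3.05 ≈ 1.2368 days.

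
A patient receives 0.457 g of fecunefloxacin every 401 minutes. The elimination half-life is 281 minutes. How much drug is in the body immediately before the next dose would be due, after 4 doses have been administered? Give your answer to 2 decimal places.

The 4 doses were given 1604, 1203, 802, 401 minutes ago.
Total = 0.457·(1/2)^(1604/281) + 0.457·(1/2)^(1203/281) + 0.457·(1/2)^(802/281) + 0.457·(1/2)^(401/281)
      = 0.0087414 + 0.023505 + 0.063205 + 0.16995 ≈ 0.26541 g.

0.27 g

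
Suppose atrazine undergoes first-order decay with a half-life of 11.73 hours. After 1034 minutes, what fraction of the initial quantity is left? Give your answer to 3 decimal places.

1034 minutes = 17.2333 hours.
n = 17.2333/11.73 ≈ 1.4692 half-lives.
Fraction remaining = (1/2)^1.4692 ≈ 0.36119.

0.361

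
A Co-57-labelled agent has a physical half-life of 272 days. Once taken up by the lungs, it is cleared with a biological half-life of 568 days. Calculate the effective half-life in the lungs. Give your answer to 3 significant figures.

1/t_eff = 1/t_phys + 1/t_biol = 1/272 + 1/568 = 0.005437 per day.
t_eff = 272 × 568 / (272 + 568) ≈ 183.92 days.

184 days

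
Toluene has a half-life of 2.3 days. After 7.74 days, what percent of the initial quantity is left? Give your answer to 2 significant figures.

n = 7.74/2.3 ≈ 3.3652 half-lives.
Fraction remaining = (1/2)^3.3652 ≈ 0.097044, i.e. 9.7044%.

9.7%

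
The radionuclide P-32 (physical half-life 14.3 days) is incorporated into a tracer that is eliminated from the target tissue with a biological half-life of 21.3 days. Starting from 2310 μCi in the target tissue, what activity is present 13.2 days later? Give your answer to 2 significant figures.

1/t_eff = 1/t_phys + 1/t_biol = 1/14.3 + 1/21.3 = 0.11688 per day.
t_eff = 14.3 × 21.3 / (14.3 + 21.3) ≈ 8.5559 days.
Remaining = 2310 × (1/2)^(13.2/8.5559) = 2310 × (1/2)^1.5428 ≈ 792.84 μCi.

790 μCi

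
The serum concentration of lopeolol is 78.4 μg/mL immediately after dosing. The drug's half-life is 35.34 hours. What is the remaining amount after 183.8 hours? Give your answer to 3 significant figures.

2.13 μg/mL

Number of half-lives: n = 183.8/35.34 ≈ 5.2009.
Remaining = 78.4 × (1/2)^5.2009 = 78.4 × 0.027188 ≈ 2.1315 μg/mL.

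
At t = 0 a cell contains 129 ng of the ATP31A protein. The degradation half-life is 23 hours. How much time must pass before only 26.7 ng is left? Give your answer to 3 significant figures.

Fraction remaining = 26.7/129 ≈ 0.20698.
n = log₂(129/26.7) = ln(4.8315)/ln 2 ≈ 2.2725 half-lives.
t = n × t½ = 2.2725 × 23 ≈ 52.267 hours.

52.3 hours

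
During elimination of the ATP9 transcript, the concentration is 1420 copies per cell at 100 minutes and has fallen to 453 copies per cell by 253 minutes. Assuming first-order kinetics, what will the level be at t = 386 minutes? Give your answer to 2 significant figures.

Over Δt = 253 − 100 = 153 minutes, the level fell by a factor of 1420/453 ≈ 3.1347.
n = log₂(3.1347) ≈ 1.6483 half-lives, so t½ = 153/1.6483 ≈ 92.822 minutes.
From t = 253 to t = 386: 453 × (1/2)^((386−253)/92.822) ≈ 167.79 copies per cell.

170 copies per cell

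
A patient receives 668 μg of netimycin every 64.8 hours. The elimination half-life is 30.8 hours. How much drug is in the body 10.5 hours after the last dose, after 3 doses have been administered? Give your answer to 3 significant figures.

The 3 doses were given 140.1, 75.3, 10.5 hours ago.
Total = 668·(1/2)^(140.1/30.8) + 668·(1/2)^(75.3/30.8) + 668·(1/2)^(10.5/30.8)
      = 28.542 + 122.69 + 527.42 ≈ 678.65 μg.

679 μg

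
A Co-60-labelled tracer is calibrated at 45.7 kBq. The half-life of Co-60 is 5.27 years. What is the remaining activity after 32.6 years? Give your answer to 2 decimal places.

Number of half-lives: n = 32.6/5.27 ≈ 6.186.
Remaining = 45.7 × (1/2)^6.186 = 45.7 × 0.013735 ≈ 0.62771 kBq.

0.63 kBq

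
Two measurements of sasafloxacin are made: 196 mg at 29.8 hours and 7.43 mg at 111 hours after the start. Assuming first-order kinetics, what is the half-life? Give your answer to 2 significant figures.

Over Δt = 111 − 29.8 = 81.2 hours, the level fell by a factor of 196/7.43 ≈ 26.38.
n = log₂(26.38) ≈ 4.7213 half-lives, so t½ = 81.2/4.7213 ≈ 17.198 hours.

17 hours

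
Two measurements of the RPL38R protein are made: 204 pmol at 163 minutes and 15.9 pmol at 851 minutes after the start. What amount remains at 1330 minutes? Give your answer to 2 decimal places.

2.69 pmol

Over Δt = 851 − 163 = 688 minutes, the level fell by a factor of 204/15.9 ≈ 12.83.
n = log₂(12.83) ≈ 3.6815 half-lives, so t½ = 688/3.6815 ≈ 186.88 minutes.
From t = 851 to t = 1330: 15.9 × (1/2)^((1330−851)/186.88) ≈ 2.6904 pmol.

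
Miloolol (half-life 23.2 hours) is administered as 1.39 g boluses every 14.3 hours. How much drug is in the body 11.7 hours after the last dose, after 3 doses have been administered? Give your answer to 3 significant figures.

2.04 g

The 3 doses were given 40.3, 26, 11.7 hours ago.
Total = 1.39·(1/2)^(40.3/23.2) + 1.39·(1/2)^(26/23.2) + 1.39·(1/2)^(11.7/23.2)
      = 0.41697 + 0.63922 + 0.97995 ≈ 2.0361 g.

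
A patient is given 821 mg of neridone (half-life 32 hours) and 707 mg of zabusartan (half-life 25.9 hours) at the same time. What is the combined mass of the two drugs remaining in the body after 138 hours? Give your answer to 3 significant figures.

58.9 mg

neridone: 821 × (1/2)^(138/32) = 821 × (1/2)^4.3125 ≈ 41.319 mg.
zabusartan: 707 × (1/2)^(138/25.9) = 707 × (1/2)^5.3282 ≈ 17.599 mg.
Total = 41.319 + 17.599 ≈ 58.918 mg.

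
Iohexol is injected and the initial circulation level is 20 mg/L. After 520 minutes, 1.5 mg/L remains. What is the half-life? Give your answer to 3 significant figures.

A/A₀ = 1.5/20 ≈ 0.075.
n = log₂(13.333) ≈ 3.737 half-lives elapsed in 520 minutes.
t½ = 520/3.737 ≈ 139.15 minutes.

139 minutes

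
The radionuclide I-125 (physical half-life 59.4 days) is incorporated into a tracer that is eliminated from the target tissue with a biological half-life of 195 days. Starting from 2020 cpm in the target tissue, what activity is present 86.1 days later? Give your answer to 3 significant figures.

1/t_eff = 1/t_phys + 1/t_biol = 1/59.4 + 1/195 = 0.021963 per day.
t_eff = 59.4 × 195 / (59.4 + 195) ≈ 45.531 days.
Remaining = 2020 × (1/2)^(86.1/45.531) = 2020 × (1/2)^1.891 ≈ 544.62 cpm.

545 cpm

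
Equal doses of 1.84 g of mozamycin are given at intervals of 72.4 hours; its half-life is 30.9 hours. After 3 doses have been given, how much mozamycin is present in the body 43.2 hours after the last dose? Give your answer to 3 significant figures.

0.863 g

The 3 doses were given 188, 115.6, 43.2 hours ago.
Total = 1.84·(1/2)^(188/30.9) + 1.84·(1/2)^(115.6/30.9) + 1.84·(1/2)^(43.2/30.9)
      = 0.027121 + 0.13761 + 0.69817 ≈ 0.86289 g.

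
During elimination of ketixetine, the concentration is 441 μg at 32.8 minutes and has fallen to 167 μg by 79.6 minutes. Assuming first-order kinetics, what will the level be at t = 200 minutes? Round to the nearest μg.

Over Δt = 79.6 − 32.8 = 46.8 minutes, the level fell by a factor of 441/167 ≈ 2.6407.
n = log₂(2.6407) ≈ 1.4009 half-lives, so t½ = 46.8/1.4009 ≈ 33.406 minutes.
From t = 79.6 to t = 200: 167 × (1/2)^((200−79.6)/33.406) ≈ 13.733 μg.

14 μg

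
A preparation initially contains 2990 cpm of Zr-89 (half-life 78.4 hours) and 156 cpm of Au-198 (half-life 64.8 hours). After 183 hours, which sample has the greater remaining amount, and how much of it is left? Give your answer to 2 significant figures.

Zr-89, 590 cpm

Zr-89: 2990 × (1/2)^2.3342 ≈ 592.94 cpm.
Au-198: 156 × (1/2)^2.8241 ≈ 22.029 cpm.
Zr-89 has more remaining, at ≈ 592.94 cpm.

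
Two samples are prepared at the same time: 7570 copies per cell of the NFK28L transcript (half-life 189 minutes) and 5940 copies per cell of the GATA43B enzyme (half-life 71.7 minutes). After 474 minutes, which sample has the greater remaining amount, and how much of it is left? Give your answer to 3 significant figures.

NFK28L transcript, 1330 copies per cell

NFK28L transcript: 7570 × (1/2)^2.5079 ≈ 1330.9 copies per cell.
GATA43B enzyme: 5940 × (1/2)^6.6109 ≈ 60.773 copies per cell.
NFK28L transcript has more remaining, at ≈ 1330.9 copies per cell.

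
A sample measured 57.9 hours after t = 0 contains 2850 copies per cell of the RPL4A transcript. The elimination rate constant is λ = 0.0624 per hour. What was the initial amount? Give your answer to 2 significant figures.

t½ = ln 2 / λ = 0.69315 / 0.0624 ≈ 11.108 hours.
Number of half-lives elapsed: n = 57.9/11.108 ≈ 5.2124.
A₀ = A × 2^n = 2850 × 2^5.2124 = 2850 × 37.076 ≈ 105670 copies per cell.

110000 copies per cell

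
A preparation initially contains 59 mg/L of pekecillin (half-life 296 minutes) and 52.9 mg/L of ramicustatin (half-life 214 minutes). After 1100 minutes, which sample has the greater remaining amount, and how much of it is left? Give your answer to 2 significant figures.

pekecillin, 4.5 mg/L

pekecillin: 59 × (1/2)^3.7162 ≈ 4.4891 mg/L.
ramicustatin: 52.9 × (1/2)^5.1402 ≈ 1.5 mg/L.
Pekecillin has more remaining, at ≈ 4.4891 mg/L.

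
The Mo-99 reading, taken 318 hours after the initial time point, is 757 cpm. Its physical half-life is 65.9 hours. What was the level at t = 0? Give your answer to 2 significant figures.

21000 cpm

Number of half-lives elapsed: n = 318/65.9 ≈ 4.8255.
A₀ = A × 2^n = 757 × 2^4.8255 = 757 × 28.354 ≈ 21464 cpm.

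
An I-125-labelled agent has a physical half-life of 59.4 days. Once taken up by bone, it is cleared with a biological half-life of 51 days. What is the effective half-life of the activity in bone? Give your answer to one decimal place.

27.4 days

1/t_eff = 1/t_phys + 1/t_biol = 1/59.4 + 1/51 = 0.036443 per day.
t_eff = 59.4 × 51 / (59.4 + 51) ≈ 27.44 days.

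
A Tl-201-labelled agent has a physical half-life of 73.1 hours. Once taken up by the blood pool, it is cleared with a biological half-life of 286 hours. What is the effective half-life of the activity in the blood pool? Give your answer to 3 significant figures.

58.2 hours

1/t_eff = 1/t_phys + 1/t_biol = 1/73.1 + 1/286 = 0.017176 per hour.
t_eff = 73.1 × 286 / (73.1 + 286) ≈ 58.219 hours.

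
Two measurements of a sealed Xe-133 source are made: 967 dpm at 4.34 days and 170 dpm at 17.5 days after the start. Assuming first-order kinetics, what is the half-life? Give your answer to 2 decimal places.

Over Δt = 17.5 − 4.34 = 13.16 days, the level fell by a factor of 967/170 ≈ 5.6882.
n = log₂(5.6882) ≈ 2.508 half-lives, so t½ = 13.16/2.508 ≈ 5.2472 days.

5.25 days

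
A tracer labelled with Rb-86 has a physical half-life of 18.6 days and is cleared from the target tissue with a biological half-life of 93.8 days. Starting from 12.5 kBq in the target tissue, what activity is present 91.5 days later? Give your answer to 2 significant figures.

0.21 kBq

1/t_eff = 1/t_phys + 1/t_biol = 1/18.6 + 1/93.8 = 0.064424 per day.
t_eff = 18.6 × 93.8 / (18.6 + 93.8) ≈ 15.522 days.
Remaining = 12.5 × (1/2)^(91.5/15.522) = 12.5 × (1/2)^5.8948 ≈ 0.21008 kBq.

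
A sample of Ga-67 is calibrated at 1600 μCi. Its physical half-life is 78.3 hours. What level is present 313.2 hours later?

100 μCi

Elapsed time is 4 half-lives (313.2/78.3).
Each half-life halves the amount: 1600 × (1/2)^4 = 1600/16 = 100 μCi.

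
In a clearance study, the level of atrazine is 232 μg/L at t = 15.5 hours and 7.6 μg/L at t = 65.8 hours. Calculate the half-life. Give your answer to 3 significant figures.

10.2 hours

Over Δt = 65.8 − 15.5 = 50.3 hours, the level fell by a factor of 232/7.6 ≈ 30.526.
n = log₂(30.526) ≈ 4.932 half-lives, so t½ = 50.3/4.932 ≈ 10.199 hours.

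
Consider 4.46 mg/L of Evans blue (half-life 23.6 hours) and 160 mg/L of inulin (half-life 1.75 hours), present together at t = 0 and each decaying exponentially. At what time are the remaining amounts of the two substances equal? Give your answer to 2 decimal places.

9.76 hours

Set 4.46·(1/2)^(t/23.6) = 160·(1/2)^(t/1.75).
Taking log₂: log₂(4.46/160) = t·(1/23.6 − 1/1.75).
log₂(0.027875) = -5.1649; 1/23.6 − 1/1.75 = -0.52906.
t = -5.1649 / -0.52906 ≈ 9.7625 hours.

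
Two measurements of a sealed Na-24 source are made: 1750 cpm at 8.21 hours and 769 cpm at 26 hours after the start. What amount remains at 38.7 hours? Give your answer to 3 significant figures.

428 cpm

Over Δt = 26 − 8.21 = 17.79 hours, the level fell by a factor of 1750/769 ≈ 2.2757.
n = log₂(2.2757) ≈ 1.1863 half-lives, so t½ = 17.79/1.1863 ≈ 14.996 hours.
From t = 26 to t = 38.7: 769 × (1/2)^((38.7−26)/14.996) ≈ 427.55 cpm.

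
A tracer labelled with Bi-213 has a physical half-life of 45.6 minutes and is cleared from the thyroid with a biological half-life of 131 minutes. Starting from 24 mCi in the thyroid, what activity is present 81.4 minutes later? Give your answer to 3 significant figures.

1/t_eff = 1/t_phys + 1/t_biol = 1/45.6 + 1/131 = 0.029563 per minute.
t_eff = 45.6 × 131 / (45.6 + 131) ≈ 33.826 minutes.
Remaining = 24 × (1/2)^(81.4/33.826) = 24 × (1/2)^2.4065 ≈ 4.5268 mCi.

4.53 mCi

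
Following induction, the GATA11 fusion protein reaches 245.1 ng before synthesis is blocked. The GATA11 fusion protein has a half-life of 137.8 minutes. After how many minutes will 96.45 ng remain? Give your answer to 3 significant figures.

185 minutes

Fraction remaining = 96.45/245.1 ≈ 0.39351.
n = log₂(245.1/96.45) = ln(2.5412)/ln 2 ≈ 1.3455 half-lives.
t = n × t½ = 1.3455 × 137.8 ≈ 185.41 minutes.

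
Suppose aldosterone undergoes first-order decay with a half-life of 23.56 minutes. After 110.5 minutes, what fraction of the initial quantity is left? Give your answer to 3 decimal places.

0.039

n = 110.5/23.56 ≈ 4.6902 half-lives.
Fraction remaining = (1/2)^4.6902 ≈ 0.038737.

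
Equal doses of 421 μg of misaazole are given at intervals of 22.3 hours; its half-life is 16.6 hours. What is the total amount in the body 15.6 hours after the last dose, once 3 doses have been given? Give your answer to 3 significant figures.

The 3 doses were given 60.2, 37.9, 15.6 hours ago.
Total = 421·(1/2)^(60.2/16.6) + 421·(1/2)^(37.9/16.6) + 421·(1/2)^(15.6/16.6)
      = 34.087 + 86.495 + 219.48 ≈ 340.06 μg.

340 μg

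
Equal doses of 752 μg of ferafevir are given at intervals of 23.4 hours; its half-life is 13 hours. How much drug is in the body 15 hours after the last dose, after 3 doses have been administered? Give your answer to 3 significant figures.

463 μg

The 3 doses were given 61.8, 38.4, 15 hours ago.
Total = 752·(1/2)^(61.8/13) + 752·(1/2)^(38.4/13) + 752·(1/2)^(15/13)
      = 27.872 + 97.056 + 337.97 ≈ 462.9 μg.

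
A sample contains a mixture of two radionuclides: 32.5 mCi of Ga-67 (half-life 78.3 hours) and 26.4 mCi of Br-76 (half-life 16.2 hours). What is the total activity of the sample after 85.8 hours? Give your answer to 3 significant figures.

15.9 mCi

Ga-67: 32.5 × (1/2)^(85.8/78.3) = 32.5 × (1/2)^1.0958 ≈ 15.206 mCi.
Br-76: 26.4 × (1/2)^(85.8/16.2) = 26.4 × (1/2)^5.2963 ≈ 0.67183 mCi.
Total = 15.206 + 0.67183 ≈ 15.878 mCi.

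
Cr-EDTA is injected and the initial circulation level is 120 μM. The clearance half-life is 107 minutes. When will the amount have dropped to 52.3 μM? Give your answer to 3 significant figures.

Fraction remaining = 52.3/120 ≈ 0.43583.
n = log₂(120/52.3) = ln(2.2945)/ln 2 ≈ 1.1982 half-lives.
t = n × t½ = 1.1982 × 107 ≈ 128.2 minutes.

128 minutes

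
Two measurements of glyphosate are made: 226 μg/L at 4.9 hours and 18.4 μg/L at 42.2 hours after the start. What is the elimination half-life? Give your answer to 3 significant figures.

10.3 hours

Over Δt = 42.2 − 4.9 = 37.3 hours, the level fell by a factor of 226/18.4 ≈ 12.283.
n = log₂(12.283) ≈ 3.6185 half-lives, so t½ = 37.3/3.6185 ≈ 10.308 hours.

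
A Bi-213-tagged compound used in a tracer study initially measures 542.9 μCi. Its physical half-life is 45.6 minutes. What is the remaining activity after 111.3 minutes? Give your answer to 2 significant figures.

Number of half-lives: n = 111.3/45.6 ≈ 2.4408.
Remaining = 542.9 × (1/2)^2.4408 = 542.9 × 0.18418 ≈ 99.993 μCi.

100 μCi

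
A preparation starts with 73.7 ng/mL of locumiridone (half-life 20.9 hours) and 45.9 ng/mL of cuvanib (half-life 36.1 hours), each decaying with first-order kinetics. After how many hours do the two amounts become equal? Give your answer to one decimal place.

Set 73.7·(1/2)^(t/20.9) = 45.9·(1/2)^(t/36.1).
Taking log₂: log₂(73.7/45.9) = t·(1/20.9 − 1/36.1).
log₂(1.6057) = 0.68317; 1/20.9 − 1/36.1 = 0.020146.
t = 0.68317 / 0.020146 ≈ 33.911 hours.

33.9 hours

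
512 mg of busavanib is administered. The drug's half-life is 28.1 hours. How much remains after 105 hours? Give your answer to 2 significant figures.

Number of half-lives: n = 105/28.1 ≈ 3.7367.
Remaining = 512 × (1/2)^3.7367 = 512 × 0.075016 ≈ 38.408 mg.

38 mg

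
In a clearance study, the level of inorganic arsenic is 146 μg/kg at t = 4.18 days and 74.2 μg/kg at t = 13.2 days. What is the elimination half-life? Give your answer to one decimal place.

9.2 days

Over Δt = 13.2 − 4.18 = 9.02 days, the level fell by a factor of 146/74.2 ≈ 1.9677.
n = log₂(1.9677) ≈ 0.97648 half-lives, so t½ = 9.02/0.97648 ≈ 9.2373 days.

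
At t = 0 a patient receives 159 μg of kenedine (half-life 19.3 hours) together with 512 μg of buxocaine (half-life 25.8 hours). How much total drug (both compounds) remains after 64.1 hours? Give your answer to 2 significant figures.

110 μg

kenedine: 159 × (1/2)^(64.1/19.3) = 159 × (1/2)^3.3212 ≈ 15.908 μg.
buxocaine: 512 × (1/2)^(64.1/25.8) = 512 × (1/2)^2.4845 ≈ 91.488 μg.
Total = 15.908 + 91.488 ≈ 107.4 μg.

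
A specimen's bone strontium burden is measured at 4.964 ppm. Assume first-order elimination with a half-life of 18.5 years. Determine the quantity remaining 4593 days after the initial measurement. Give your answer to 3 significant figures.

Convert the elapsed time: 4593 days = 12.5836 years.
Number of half-lives: n = 12.5836/18.5 ≈ 0.68019.
Remaining = 4.964 × (1/2)^0.68019 = 4.964 × 0.62408 ≈ 3.0979 ppm.

3.10 ppm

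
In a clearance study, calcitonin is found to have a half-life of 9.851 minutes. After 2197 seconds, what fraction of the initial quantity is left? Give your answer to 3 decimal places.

2197 seconds = 36.6167 minutes.
n = 36.6167/9.851 ≈ 3.7171 half-lives.
Fraction remaining = (1/2)^3.7171 ≈ 0.076042.

0.076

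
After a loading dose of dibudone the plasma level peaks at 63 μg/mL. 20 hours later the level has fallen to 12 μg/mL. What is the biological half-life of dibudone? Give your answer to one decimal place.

A/A₀ = 12/63 ≈ 0.19048.
n = log₂(5.25) ≈ 2.3923 half-lives elapsed in 20 hours.
t½ = 20/2.3923 ≈ 8.3601 hours.

8.4 hours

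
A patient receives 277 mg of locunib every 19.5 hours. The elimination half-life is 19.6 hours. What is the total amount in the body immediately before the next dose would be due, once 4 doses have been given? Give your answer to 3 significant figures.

The 4 doses were given 78, 58.5, 39, 19.5 hours ago.
Total = 277·(1/2)^(78/19.6) + 277·(1/2)^(58.5/19.6) + 277·(1/2)^(39/19.6) + 277·(1/2)^(19.5/19.6)
      = 17.559 + 34.994 + 69.742 + 138.99 ≈ 261.29 mg.

261 mg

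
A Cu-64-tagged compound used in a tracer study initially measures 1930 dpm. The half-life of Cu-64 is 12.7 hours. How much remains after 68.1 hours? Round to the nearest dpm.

47 dpm

Number of half-lives: n = 68.1/12.7 ≈ 5.3622.
Remaining = 1930 × (1/2)^5.3622 = 1930 × 0.024312 ≈ 46.922 dpm.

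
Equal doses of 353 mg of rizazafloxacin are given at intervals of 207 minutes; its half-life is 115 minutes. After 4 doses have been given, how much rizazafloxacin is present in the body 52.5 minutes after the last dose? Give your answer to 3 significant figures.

358 mg

The 4 doses were given 673.5, 466.5, 259.5, 52.5 minutes ago.
Total = 353·(1/2)^(673.5/115) + 353·(1/2)^(466.5/115) + 353·(1/2)^(259.5/115) + 353·(1/2)^(52.5/115)
      = 6.0924 + 21.215 + 73.874 + 257.25 ≈ 358.43 mg.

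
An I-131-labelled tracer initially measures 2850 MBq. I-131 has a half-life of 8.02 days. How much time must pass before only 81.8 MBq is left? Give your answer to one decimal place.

41.1 days

Fraction remaining = 81.8/2850 ≈ 0.028702.
n = log₂(2850/81.8) = ln(34.841)/ln 2 ≈ 5.1227 half-lives.
t = n × t½ = 5.1227 × 8.02 ≈ 41.084 days.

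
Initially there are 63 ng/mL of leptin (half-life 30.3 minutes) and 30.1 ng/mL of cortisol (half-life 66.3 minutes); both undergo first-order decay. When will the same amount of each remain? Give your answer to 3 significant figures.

Set 63·(1/2)^(t/30.3) = 30.1·(1/2)^(t/66.3).
Taking log₂: log₂(63/30.1) = t·(1/30.3 − 1/66.3).
log₂(2.093) = 1.0656; 1/30.3 − 1/66.3 = 0.01792.
t = 1.0656 / 0.01792 ≈ 59.462 minutes.

59.5 minutes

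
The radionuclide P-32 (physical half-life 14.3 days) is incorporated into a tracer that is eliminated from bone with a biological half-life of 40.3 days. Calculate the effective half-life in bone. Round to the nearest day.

11 days

1/t_eff = 1/t_phys + 1/t_biol = 1/14.3 + 1/40.3 = 0.094744 per day.
t_eff = 14.3 × 40.3 / (14.3 + 40.3) ≈ 10.555 days.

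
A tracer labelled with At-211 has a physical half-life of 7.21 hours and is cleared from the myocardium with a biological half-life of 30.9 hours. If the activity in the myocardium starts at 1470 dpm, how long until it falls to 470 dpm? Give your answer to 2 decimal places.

1/t_eff = 1/t_phys + 1/t_biol = 1/7.21 + 1/30.9 = 0.17106 per hour.
t_eff = 7.21 × 30.9 / (7.21 + 30.9) ≈ 5.8459 hours.
n = log₂(1470/470) ≈ 1.6451; t = 1.6451 × 5.8459 ≈ 9.6171 hours.

9.62 hours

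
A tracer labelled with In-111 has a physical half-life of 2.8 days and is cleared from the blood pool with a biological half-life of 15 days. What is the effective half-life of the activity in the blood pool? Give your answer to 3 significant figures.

1/t_eff = 1/t_phys + 1/t_biol = 1/2.8 + 1/15 = 0.42381 per day.
t_eff = 2.8 × 15 / (2.8 + 15) ≈ 2.3596 days.

2.36 days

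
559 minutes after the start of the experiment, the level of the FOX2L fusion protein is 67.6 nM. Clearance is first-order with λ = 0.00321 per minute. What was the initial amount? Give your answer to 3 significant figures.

407 nM

t½ = ln 2 / λ = 0.69315 / 0.00321 ≈ 215.93 minutes.
Number of half-lives elapsed: n = 559/215.93 ≈ 2.5888.
A₀ = A × 2^n = 67.6 × 2^2.5888 = 67.6 × 6.0158 ≈ 406.67 nM.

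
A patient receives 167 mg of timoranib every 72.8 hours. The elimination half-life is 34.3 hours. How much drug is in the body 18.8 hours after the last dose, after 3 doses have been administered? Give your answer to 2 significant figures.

The 3 doses were given 164.4, 91.6, 18.8 hours ago.
Total = 167·(1/2)^(164.4/34.3) + 167·(1/2)^(91.6/34.3) + 167·(1/2)^(18.8/34.3)
      = 6.0239 + 26.23 + 114.21 ≈ 146.47 mg.

150 mg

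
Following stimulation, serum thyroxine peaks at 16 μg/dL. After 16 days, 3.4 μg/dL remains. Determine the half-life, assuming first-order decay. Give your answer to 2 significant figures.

7.2 days

A/A₀ = 3.4/16 ≈ 0.2125.
n = log₂(4.7059) ≈ 2.2345 half-lives elapsed in 16 days.
t½ = 16/2.2345 ≈ 7.1605 days.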